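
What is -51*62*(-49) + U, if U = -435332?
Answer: -280394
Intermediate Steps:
-51*62*(-49) + U = -51*62*(-49) - 435332 = -3162*(-49) - 435332 = 154938 - 435332 = -280394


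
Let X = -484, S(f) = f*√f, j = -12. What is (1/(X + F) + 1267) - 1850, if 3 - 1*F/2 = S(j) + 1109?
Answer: -530189865/909416 - 3*I*√3/454708 ≈ -583.0 - 1.1427e-5*I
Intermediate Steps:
S(f) = f^(3/2)
F = -2212 + 48*I*√3 (F = 6 - 2*((-12)^(3/2) + 1109) = 6 - 2*(-24*I*√3 + 1109) = 6 - 2*(1109 - 24*I*√3) = 6 + (-2218 + 48*I*√3) = -2212 + 48*I*√3 ≈ -2212.0 + 83.138*I)
(1/(X + F) + 1267) - 1850 = (1/(-484 + (-2212 + 48*I*√3)) + 1267) - 1850 = (1/(-2696 + 48*I*√3) + 1267) - 1850 = (1267 + 1/(-2696 + 48*I*√3)) - 1850 = -583 + 1/(-2696 + 48*I*√3)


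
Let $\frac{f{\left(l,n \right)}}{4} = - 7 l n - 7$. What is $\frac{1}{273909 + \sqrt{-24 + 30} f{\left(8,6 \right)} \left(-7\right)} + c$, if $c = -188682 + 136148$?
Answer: $- \frac{1304116613299227}{24824239795} - \frac{9604 \sqrt{6}}{74472719385} \approx -52534.0$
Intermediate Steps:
$f{\left(l,n \right)} = -28 - 28 l n$ ($f{\left(l,n \right)} = 4 \left(- 7 l n - 7\right) = 4 \left(-7 - 7 l n\right) = -28 - 28 l n$)
$c = -52534$
$\frac{1}{273909 + \sqrt{-24 + 30} f{\left(8,6 \right)} \left(-7\right)} + c = \frac{1}{273909 + \sqrt{-24 + 30} \left(-28 - 224 \cdot 6\right) \left(-7\right)} - 52534 = \frac{1}{273909 + \sqrt{6} \left(-28 - 1344\right) \left(-7\right)} - 52534 = \frac{1}{273909 + \sqrt{6} \left(-1372\right) \left(-7\right)} - 52534 = \frac{1}{273909 + - 1372 \sqrt{6} \left(-7\right)} - 52534 = \frac{1}{273909 + 9604 \sqrt{6}} - 52534 = -52534 + \frac{1}{273909 + 9604 \sqrt{6}}$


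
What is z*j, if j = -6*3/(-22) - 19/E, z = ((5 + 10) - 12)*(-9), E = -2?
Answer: -6129/22 ≈ -278.59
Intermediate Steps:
z = -27 (z = (15 - 12)*(-9) = 3*(-9) = -27)
j = 227/22 (j = -6*3/(-22) - 19/(-2) = -18*(-1/22) - 19*(-½) = 9/11 + 19/2 = 227/22 ≈ 10.318)
z*j = -27*227/22 = -6129/22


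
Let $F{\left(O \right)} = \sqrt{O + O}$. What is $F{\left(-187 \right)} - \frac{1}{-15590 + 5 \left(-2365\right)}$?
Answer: $\frac{1}{27415} + i \sqrt{374} \approx 3.6476 \cdot 10^{-5} + 19.339 i$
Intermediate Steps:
$F{\left(O \right)} = \sqrt{2} \sqrt{O}$ ($F{\left(O \right)} = \sqrt{2 O} = \sqrt{2} \sqrt{O}$)
$F{\left(-187 \right)} - \frac{1}{-15590 + 5 \left(-2365\right)} = \sqrt{2} \sqrt{-187} - \frac{1}{-15590 + 5 \left(-2365\right)} = \sqrt{2} i \sqrt{187} - \frac{1}{-15590 - 11825} = i \sqrt{374} - \frac{1}{-27415} = i \sqrt{374} - - \frac{1}{27415} = i \sqrt{374} + \frac{1}{27415} = \frac{1}{27415} + i \sqrt{374}$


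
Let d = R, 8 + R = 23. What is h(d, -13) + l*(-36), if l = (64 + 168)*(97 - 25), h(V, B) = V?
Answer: -601329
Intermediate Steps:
R = 15 (R = -8 + 23 = 15)
d = 15
l = 16704 (l = 232*72 = 16704)
h(d, -13) + l*(-36) = 15 + 16704*(-36) = 15 - 601344 = -601329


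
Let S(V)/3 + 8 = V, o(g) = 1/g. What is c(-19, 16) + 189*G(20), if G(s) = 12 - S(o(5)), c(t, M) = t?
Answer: 33358/5 ≈ 6671.6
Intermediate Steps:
S(V) = -24 + 3*V
G(s) = 177/5 (G(s) = 12 - (-24 + 3/5) = 12 - (-24 + 3*(⅕)) = 12 - (-24 + ⅗) = 12 - 1*(-117/5) = 12 + 117/5 = 177/5)
c(-19, 16) + 189*G(20) = -19 + 189*(177/5) = -19 + 33453/5 = 33358/5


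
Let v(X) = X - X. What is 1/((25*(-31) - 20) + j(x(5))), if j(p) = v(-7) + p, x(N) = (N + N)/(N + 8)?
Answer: -13/10325 ≈ -0.0012591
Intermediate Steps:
v(X) = 0
x(N) = 2*N/(8 + N) (x(N) = (2*N)/(8 + N) = 2*N/(8 + N))
j(p) = p (j(p) = 0 + p = p)
1/((25*(-31) - 20) + j(x(5))) = 1/((25*(-31) - 20) + 2*5/(8 + 5)) = 1/((-775 - 20) + 2*5/13) = 1/(-795 + 2*5*(1/13)) = 1/(-795 + 10/13) = 1/(-10325/13) = -13/10325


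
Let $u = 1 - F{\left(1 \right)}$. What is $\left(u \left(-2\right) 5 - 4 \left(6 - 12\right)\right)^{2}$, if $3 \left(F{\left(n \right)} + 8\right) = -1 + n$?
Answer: $4356$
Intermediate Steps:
$F{\left(n \right)} = - \frac{25}{3} + \frac{n}{3}$ ($F{\left(n \right)} = -8 + \frac{-1 + n}{3} = -8 + \left(- \frac{1}{3} + \frac{n}{3}\right) = - \frac{25}{3} + \frac{n}{3}$)
$u = 9$ ($u = 1 - \left(- \frac{25}{3} + \frac{1}{3} \cdot 1\right) = 1 - \left(- \frac{25}{3} + \frac{1}{3}\right) = 1 - -8 = 1 + 8 = 9$)
$\left(u \left(-2\right) 5 - 4 \left(6 - 12\right)\right)^{2} = \left(9 \left(-2\right) 5 - 4 \left(6 - 12\right)\right)^{2} = \left(\left(-18\right) 5 - 4 \left(6 - 12\right)\right)^{2} = \left(-90 - 4 \left(-6\right)\right)^{2} = \left(-90 - -24\right)^{2} = \left(-90 + 24\right)^{2} = \left(-66\right)^{2} = 4356$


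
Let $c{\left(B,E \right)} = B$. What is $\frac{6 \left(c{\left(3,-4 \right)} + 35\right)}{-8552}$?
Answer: $- \frac{57}{2138} \approx -0.02666$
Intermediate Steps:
$\frac{6 \left(c{\left(3,-4 \right)} + 35\right)}{-8552} = \frac{6 \left(3 + 35\right)}{-8552} = 6 \cdot 38 \left(- \frac{1}{8552}\right) = 228 \left(- \frac{1}{8552}\right) = - \frac{57}{2138}$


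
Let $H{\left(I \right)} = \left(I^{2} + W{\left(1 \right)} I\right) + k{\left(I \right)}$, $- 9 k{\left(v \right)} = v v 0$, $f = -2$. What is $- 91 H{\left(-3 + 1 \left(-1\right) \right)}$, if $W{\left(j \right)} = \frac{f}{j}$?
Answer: $-2184$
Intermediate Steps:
$W{\left(j \right)} = - \frac{2}{j}$
$k{\left(v \right)} = 0$ ($k{\left(v \right)} = - \frac{v v 0}{9} = - \frac{v^{2} \cdot 0}{9} = \left(- \frac{1}{9}\right) 0 = 0$)
$H{\left(I \right)} = I^{2} - 2 I$ ($H{\left(I \right)} = \left(I^{2} + - \frac{2}{1} I\right) + 0 = \left(I^{2} + \left(-2\right) 1 I\right) + 0 = \left(I^{2} - 2 I\right) + 0 = I^{2} - 2 I$)
$- 91 H{\left(-3 + 1 \left(-1\right) \right)} = - 91 \left(-3 + 1 \left(-1\right)\right) \left(-2 + \left(-3 + 1 \left(-1\right)\right)\right) = - 91 \left(-3 - 1\right) \left(-2 - 4\right) = - 91 \left(- 4 \left(-2 - 4\right)\right) = - 91 \left(\left(-4\right) \left(-6\right)\right) = \left(-91\right) 24 = -2184$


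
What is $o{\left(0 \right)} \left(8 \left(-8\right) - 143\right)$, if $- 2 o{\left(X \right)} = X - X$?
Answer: $0$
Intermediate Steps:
$o{\left(X \right)} = 0$ ($o{\left(X \right)} = - \frac{X - X}{2} = \left(- \frac{1}{2}\right) 0 = 0$)
$o{\left(0 \right)} \left(8 \left(-8\right) - 143\right) = 0 \left(8 \left(-8\right) - 143\right) = 0 \left(-64 - 143\right) = 0 \left(-207\right) = 0$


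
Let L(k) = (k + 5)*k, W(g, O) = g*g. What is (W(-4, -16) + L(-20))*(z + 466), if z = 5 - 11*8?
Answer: 121028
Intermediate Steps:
W(g, O) = g²
L(k) = k*(5 + k) (L(k) = (5 + k)*k = k*(5 + k))
z = -83 (z = 5 - 88 = -83)
(W(-4, -16) + L(-20))*(z + 466) = ((-4)² - 20*(5 - 20))*(-83 + 466) = (16 - 20*(-15))*383 = (16 + 300)*383 = 316*383 = 121028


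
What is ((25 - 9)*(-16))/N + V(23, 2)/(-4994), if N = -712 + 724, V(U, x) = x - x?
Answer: -64/3 ≈ -21.333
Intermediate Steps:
V(U, x) = 0
N = 12
((25 - 9)*(-16))/N + V(23, 2)/(-4994) = ((25 - 9)*(-16))/12 + 0/(-4994) = (16*(-16))*(1/12) + 0*(-1/4994) = -256*1/12 + 0 = -64/3 + 0 = -64/3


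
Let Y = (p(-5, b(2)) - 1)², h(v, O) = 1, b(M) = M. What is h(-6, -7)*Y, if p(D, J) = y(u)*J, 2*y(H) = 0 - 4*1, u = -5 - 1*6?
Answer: 25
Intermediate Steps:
u = -11 (u = -5 - 6 = -11)
y(H) = -2 (y(H) = (0 - 4*1)/2 = (0 - 4)/2 = (½)*(-4) = -2)
p(D, J) = -2*J
Y = 25 (Y = (-2*2 - 1)² = (-4 - 1)² = (-5)² = 25)
h(-6, -7)*Y = 1*25 = 25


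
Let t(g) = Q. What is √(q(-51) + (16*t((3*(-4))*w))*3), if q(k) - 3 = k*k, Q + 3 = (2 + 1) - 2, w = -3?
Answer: 2*√627 ≈ 50.080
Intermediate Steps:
Q = -2 (Q = -3 + ((2 + 1) - 2) = -3 + (3 - 2) = -3 + 1 = -2)
q(k) = 3 + k² (q(k) = 3 + k*k = 3 + k²)
t(g) = -2
√(q(-51) + (16*t((3*(-4))*w))*3) = √((3 + (-51)²) + (16*(-2))*3) = √((3 + 2601) - 32*3) = √(2604 - 96) = √2508 = 2*√627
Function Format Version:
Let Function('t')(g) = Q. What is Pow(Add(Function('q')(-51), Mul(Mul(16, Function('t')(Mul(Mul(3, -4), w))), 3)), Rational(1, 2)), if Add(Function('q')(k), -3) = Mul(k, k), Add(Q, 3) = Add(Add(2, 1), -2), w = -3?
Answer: Mul(2, Pow(627, Rational(1, 2))) ≈ 50.080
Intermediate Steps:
Q = -2 (Q = Add(-3, Add(Add(2, 1), -2)) = Add(-3, Add(3, -2)) = Add(-3, 1) = -2)
Function('q')(k) = Add(3, Pow(k, 2)) (Function('q')(k) = Add(3, Mul(k, k)) = Add(3, Pow(k, 2)))
Function('t')(g) = -2
Pow(Add(Function('q')(-51), Mul(Mul(16, Function('t')(Mul(Mul(3, -4), w))), 3)), Rational(1, 2)) = Pow(Add(Add(3, Pow(-51, 2)), Mul(Mul(16, -2), 3)), Rational(1, 2)) = Pow(Add(Add(3, 2601), Mul(-32, 3)), Rational(1, 2)) = Pow(Add(2604, -96), Rational(1, 2)) = Pow(2508, Rational(1, 2)) = Mul(2, Pow(627, Rational(1, 2)))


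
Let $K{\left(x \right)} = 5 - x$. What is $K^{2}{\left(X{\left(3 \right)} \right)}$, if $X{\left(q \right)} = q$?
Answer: $4$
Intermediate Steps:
$K^{2}{\left(X{\left(3 \right)} \right)} = \left(5 - 3\right)^{2} = 2^{2} = 4$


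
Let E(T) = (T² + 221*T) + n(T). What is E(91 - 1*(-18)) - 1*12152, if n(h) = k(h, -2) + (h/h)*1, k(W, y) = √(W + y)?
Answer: 23819 + √107 ≈ 23829.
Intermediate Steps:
n(h) = 1 + √(-2 + h) (n(h) = √(h - 2) + (h/h)*1 = √(-2 + h) + 1*1 = √(-2 + h) + 1 = 1 + √(-2 + h))
E(T) = 1 + T² + √(-2 + T) + 221*T (E(T) = (T² + 221*T) + (1 + √(-2 + T)) = 1 + T² + √(-2 + T) + 221*T)
E(91 - 1*(-18)) - 1*12152 = (1 + (91 - 1*(-18))² + √(-2 + (91 - 1*(-18))) + 221*(91 - 1*(-18))) - 1*12152 = (1 + (91 + 18)² + √(-2 + (91 + 18)) + 221*(91 + 18)) - 12152 = (1 + 109² + √(-2 + 109) + 221*109) - 12152 = (1 + 11881 + √107 + 24089) - 12152 = (35971 + √107) - 12152 = 23819 + √107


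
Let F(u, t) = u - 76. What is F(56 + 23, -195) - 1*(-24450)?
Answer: 24453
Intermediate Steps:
F(u, t) = -76 + u
F(56 + 23, -195) - 1*(-24450) = (-76 + (56 + 23)) - 1*(-24450) = (-76 + 79) + 24450 = 3 + 24450 = 24453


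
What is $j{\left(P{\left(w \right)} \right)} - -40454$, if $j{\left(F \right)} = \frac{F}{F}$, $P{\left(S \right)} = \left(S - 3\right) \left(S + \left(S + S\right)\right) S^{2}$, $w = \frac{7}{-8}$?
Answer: $40455$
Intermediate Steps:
$w = - \frac{7}{8}$ ($w = 7 \left(- \frac{1}{8}\right) = - \frac{7}{8} \approx -0.875$)
$P{\left(S \right)} = 3 S^{3} \left(-3 + S\right)$ ($P{\left(S \right)} = \left(-3 + S\right) \left(S + 2 S\right) S^{2} = \left(-3 + S\right) 3 S S^{2} = 3 S \left(-3 + S\right) S^{2} = 3 S^{3} \left(-3 + S\right)$)
$j{\left(F \right)} = 1$
$j{\left(P{\left(w \right)} \right)} - -40454 = 1 - -40454 = 1 + 40454 = 40455$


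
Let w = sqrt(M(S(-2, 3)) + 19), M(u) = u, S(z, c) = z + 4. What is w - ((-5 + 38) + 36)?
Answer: -69 + sqrt(21) ≈ -64.417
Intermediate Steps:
S(z, c) = 4 + z
w = sqrt(21) (w = sqrt((4 - 2) + 19) = sqrt(2 + 19) = sqrt(21) ≈ 4.5826)
w - ((-5 + 38) + 36) = sqrt(21) - ((-5 + 38) + 36) = sqrt(21) - (33 + 36) = sqrt(21) - 1*69 = sqrt(21) - 69 = -69 + sqrt(21)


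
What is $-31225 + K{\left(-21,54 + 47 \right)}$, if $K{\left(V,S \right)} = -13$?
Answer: $-31238$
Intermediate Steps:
$-31225 + K{\left(-21,54 + 47 \right)} = -31225 - 13 = -31238$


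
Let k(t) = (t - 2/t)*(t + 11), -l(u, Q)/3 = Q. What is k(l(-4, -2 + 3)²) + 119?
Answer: 2651/9 ≈ 294.56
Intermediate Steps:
l(u, Q) = -3*Q
k(t) = (11 + t)*(t - 2/t) (k(t) = (t - 2/t)*(11 + t) = (11 + t)*(t - 2/t))
k(l(-4, -2 + 3)²) + 119 = (-2 + ((-3*(-2 + 3))²)² - 22*1/(9*(-2 + 3)²) + 11*(-3*(-2 + 3))²) + 119 = (-2 + ((-3*1)²)² - 22/((-3*1)²) + 11*(-3*1)²) + 119 = (-2 + ((-3)²)² - 22/((-3)²) + 11*(-3)²) + 119 = (-2 + 9² - 22/9 + 11*9) + 119 = (-2 + 81 - 22*⅑ + 99) + 119 = (-2 + 81 - 22/9 + 99) + 119 = 1580/9 + 119 = 2651/9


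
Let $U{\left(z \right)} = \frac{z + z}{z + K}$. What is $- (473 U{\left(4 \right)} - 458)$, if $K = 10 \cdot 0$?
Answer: $-488$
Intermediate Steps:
$K = 0$
$U{\left(z \right)} = 2$ ($U{\left(z \right)} = \frac{z + z}{z + 0} = \frac{2 z}{z} = 2$)
$- (473 U{\left(4 \right)} - 458) = - (473 \cdot 2 - 458) = - (946 - 458) = \left(-1\right) 488 = -488$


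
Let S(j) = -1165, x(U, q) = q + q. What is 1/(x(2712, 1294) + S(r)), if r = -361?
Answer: 1/1423 ≈ 0.00070274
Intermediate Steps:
x(U, q) = 2*q
1/(x(2712, 1294) + S(r)) = 1/(2*1294 - 1165) = 1/(2588 - 1165) = 1/1423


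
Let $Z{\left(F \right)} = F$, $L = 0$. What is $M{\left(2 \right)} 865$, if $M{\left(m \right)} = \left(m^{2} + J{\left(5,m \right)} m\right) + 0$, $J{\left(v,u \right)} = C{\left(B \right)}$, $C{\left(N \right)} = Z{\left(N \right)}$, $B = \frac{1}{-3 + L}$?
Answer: $\frac{8650}{3} \approx 2883.3$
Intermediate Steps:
$B = - \frac{1}{3}$ ($B = \frac{1}{-3 + 0} = \frac{1}{-3} = - \frac{1}{3} \approx -0.33333$)
$C{\left(N \right)} = N$
$J{\left(v,u \right)} = - \frac{1}{3}$
$M{\left(m \right)} = m^{2} - \frac{m}{3}$ ($M{\left(m \right)} = \left(m^{2} - \frac{m}{3}\right) + 0 = m^{2} - \frac{m}{3}$)
$M{\left(2 \right)} 865 = 2 \left(- \frac{1}{3} + 2\right) 865 = 2 \cdot \frac{5}{3} \cdot 865 = \frac{10}{3} \cdot 865 = \frac{8650}{3}$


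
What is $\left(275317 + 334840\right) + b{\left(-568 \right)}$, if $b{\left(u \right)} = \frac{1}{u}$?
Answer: $\frac{346569175}{568} \approx 6.1016 \cdot 10^{5}$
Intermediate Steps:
$\left(275317 + 334840\right) + b{\left(-568 \right)} = \left(275317 + 334840\right) + \frac{1}{-568} = 610157 - \frac{1}{568} = \frac{346569175}{568}$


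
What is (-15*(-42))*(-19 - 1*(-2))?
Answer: -10710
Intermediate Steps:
(-15*(-42))*(-19 - 1*(-2)) = 630*(-19 + 2) = 630*(-17) = -10710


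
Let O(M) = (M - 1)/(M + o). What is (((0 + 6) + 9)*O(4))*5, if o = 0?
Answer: 225/4 ≈ 56.250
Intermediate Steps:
O(M) = (-1 + M)/M (O(M) = (M - 1)/(M + 0) = (-1 + M)/M)
(((0 + 6) + 9)*O(4))*5 = (((0 + 6) + 9)*((-1 + 4)/4))*5 = ((6 + 9)*((¼)*3))*5 = (15*(¾))*5 = (45/4)*5 = 225/4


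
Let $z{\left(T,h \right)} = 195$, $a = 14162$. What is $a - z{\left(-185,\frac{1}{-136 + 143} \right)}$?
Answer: $13967$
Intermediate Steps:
$a - z{\left(-185,\frac{1}{-136 + 143} \right)} = 14162 - 195 = 13967$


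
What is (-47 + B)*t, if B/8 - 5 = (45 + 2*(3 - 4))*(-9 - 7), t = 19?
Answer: -104709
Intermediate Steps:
B = -5464 (B = 40 + 8*((45 + 2*(3 - 4))*(-9 - 7)) = 40 + 8*((45 + 2*(-1))*(-16)) = 40 + 8*((45 - 2)*(-16)) = 40 + 8*(43*(-16)) = 40 + 8*(-688) = 40 - 5504 = -5464)
(-47 + B)*t = (-47 - 5464)*19 = -5511*19 = -104709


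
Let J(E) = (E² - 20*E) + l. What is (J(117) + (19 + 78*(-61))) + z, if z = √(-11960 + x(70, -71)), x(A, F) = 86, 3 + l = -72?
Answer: 6535 + I*√11874 ≈ 6535.0 + 108.97*I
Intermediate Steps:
l = -75 (l = -3 - 72 = -75)
z = I*√11874 (z = √(-11960 + 86) = √(-11874) = I*√11874 ≈ 108.97*I)
J(E) = -75 + E² - 20*E (J(E) = (E² - 20*E) - 75 = -75 + E² - 20*E)
(J(117) + (19 + 78*(-61))) + z = ((-75 + 117² - 20*117) + (19 + 78*(-61))) + I*√11874 = ((-75 + 13689 - 2340) + (19 - 4758)) + I*√11874 = (11274 - 4739) + I*√11874 = 6535 + I*√11874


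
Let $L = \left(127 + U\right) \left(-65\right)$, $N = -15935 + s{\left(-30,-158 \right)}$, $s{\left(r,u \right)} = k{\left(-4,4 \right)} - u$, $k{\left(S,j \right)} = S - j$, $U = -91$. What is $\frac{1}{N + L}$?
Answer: $- \frac{1}{18125} \approx -5.5172 \cdot 10^{-5}$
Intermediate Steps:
$s{\left(r,u \right)} = -8 - u$ ($s{\left(r,u \right)} = \left(-4 - 4\right) - u = -8 - u$)
$N = -15785$ ($N = -15935 - -150 = -15935 + \left(-8 + 158\right) = -15935 + 150 = -15785$)
$L = -2340$ ($L = \left(127 - 91\right) \left(-65\right) = 36 \left(-65\right) = -2340$)
$\frac{1}{N + L} = \frac{1}{-15785 - 2340} = \frac{1}{-18125} = - \frac{1}{18125}$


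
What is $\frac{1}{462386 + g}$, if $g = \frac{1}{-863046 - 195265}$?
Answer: $\frac{1058311}{489348190045} \approx 2.1627 \cdot 10^{-6}$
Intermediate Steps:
$g = - \frac{1}{1058311}$ ($g = \frac{1}{-1058311} = - \frac{1}{1058311} \approx -9.449 \cdot 10^{-7}$)
$\frac{1}{462386 + g} = \frac{1}{462386 - \frac{1}{1058311}} = \frac{1}{\frac{489348190045}{1058311}} = \frac{1058311}{489348190045}$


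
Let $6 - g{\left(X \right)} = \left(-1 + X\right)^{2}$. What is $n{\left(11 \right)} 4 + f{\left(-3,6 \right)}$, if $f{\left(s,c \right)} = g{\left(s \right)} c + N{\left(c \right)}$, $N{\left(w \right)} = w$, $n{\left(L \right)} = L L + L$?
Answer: $474$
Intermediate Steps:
$n{\left(L \right)} = L + L^{2}$ ($n{\left(L \right)} = L^{2} + L = L + L^{2}$)
$g{\left(X \right)} = 6 - \left(-1 + X\right)^{2}$
$f{\left(s,c \right)} = c + c \left(6 - \left(-1 + s\right)^{2}\right)$ ($f{\left(s,c \right)} = \left(6 - \left(-1 + s\right)^{2}\right) c + c = c \left(6 - \left(-1 + s\right)^{2}\right) + c = c + c \left(6 - \left(-1 + s\right)^{2}\right)$)
$n{\left(11 \right)} 4 + f{\left(-3,6 \right)} = 11 \left(1 + 11\right) 4 + 6 \left(7 - \left(-1 - 3\right)^{2}\right) = 11 \cdot 12 \cdot 4 + 6 \left(7 - \left(-4\right)^{2}\right) = 132 \cdot 4 + 6 \left(7 - 16\right) = 528 + 6 \left(7 - 16\right) = 528 + 6 \left(-9\right) = 528 - 54 = 474$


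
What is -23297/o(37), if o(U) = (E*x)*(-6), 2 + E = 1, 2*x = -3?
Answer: 23297/9 ≈ 2588.6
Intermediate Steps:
x = -3/2 (x = (½)*(-3) = -3/2 ≈ -1.5000)
E = -1 (E = -2 + 1 = -1)
o(U) = -9 (o(U) = -1*(-3/2)*(-6) = (3/2)*(-6) = -9)
-23297/o(37) = -23297/(-9) = -23297*(-⅑) = 23297/9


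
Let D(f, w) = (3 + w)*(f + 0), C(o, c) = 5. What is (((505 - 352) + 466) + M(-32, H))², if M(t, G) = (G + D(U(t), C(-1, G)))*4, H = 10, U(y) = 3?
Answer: 570025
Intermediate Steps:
D(f, w) = f*(3 + w) (D(f, w) = (3 + w)*f = f*(3 + w))
M(t, G) = 96 + 4*G (M(t, G) = (G + 3*(3 + 5))*4 = (G + 3*8)*4 = (G + 24)*4 = (24 + G)*4 = 96 + 4*G)
(((505 - 352) + 466) + M(-32, H))² = (((505 - 352) + 466) + (96 + 4*10))² = ((153 + 466) + (96 + 40))² = (619 + 136)² = 755² = 570025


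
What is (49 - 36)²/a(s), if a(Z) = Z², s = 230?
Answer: 169/52900 ≈ 0.0031947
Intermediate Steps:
(49 - 36)²/a(s) = (49 - 36)²/(230²) = 13²/52900 = 169*(1/52900) = 169/52900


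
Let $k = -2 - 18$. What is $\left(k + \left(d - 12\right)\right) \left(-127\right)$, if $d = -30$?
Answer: $7874$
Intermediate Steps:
$k = -20$ ($k = -2 - 18 = -20$)
$\left(k + \left(d - 12\right)\right) \left(-127\right) = \left(-20 - 42\right) \left(-127\right) = \left(-62\right) \left(-127\right) = 7874$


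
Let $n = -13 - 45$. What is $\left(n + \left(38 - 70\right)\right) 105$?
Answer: $-9450$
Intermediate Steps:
$n = -58$
$\left(n + \left(38 - 70\right)\right) 105 = \left(-58 + \left(38 - 70\right)\right) 105 = \left(-58 - 32\right) 105 = \left(-90\right) 105 = -9450$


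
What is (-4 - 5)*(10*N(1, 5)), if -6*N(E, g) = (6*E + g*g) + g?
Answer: 540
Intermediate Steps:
N(E, g) = -E - g/6 - g²/6 (N(E, g) = -((6*E + g*g) + g)/6 = -((6*E + g²) + g)/6 = -((g² + 6*E) + g)/6 = -(g + g² + 6*E)/6 = -E - g/6 - g²/6)
(-4 - 5)*(10*N(1, 5)) = (-4 - 5)*(10*(-1*1 - ⅙*5 - ⅙*5²)) = -90*(-1 - ⅚ - ⅙*25) = -90*(-1 - ⅚ - 25/6) = -90*(-6) = -9*(-60) = 540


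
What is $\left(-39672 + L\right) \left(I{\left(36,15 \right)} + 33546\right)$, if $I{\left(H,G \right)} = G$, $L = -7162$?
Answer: $-1571795874$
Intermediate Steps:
$\left(-39672 + L\right) \left(I{\left(36,15 \right)} + 33546\right) = \left(-39672 - 7162\right) \left(15 + 33546\right) = \left(-46834\right) 33561 = -1571795874$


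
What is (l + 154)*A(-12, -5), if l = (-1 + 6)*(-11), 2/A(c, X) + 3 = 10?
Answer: 198/7 ≈ 28.286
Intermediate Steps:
A(c, X) = 2/7 (A(c, X) = 2/(-3 + 10) = 2/7)
l = -55 (l = 5*(-11) = -55)
(l + 154)*A(-12, -5) = (-55 + 154)*(2/7) = 99*(2/7) = 198/7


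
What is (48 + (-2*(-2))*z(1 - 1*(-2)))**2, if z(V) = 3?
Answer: 3600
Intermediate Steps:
(48 + (-2*(-2))*z(1 - 1*(-2)))**2 = (48 - 2*(-2)*3)**2 = (48 + 4*3)**2 = (48 + 12)**2 = 60**2 = 3600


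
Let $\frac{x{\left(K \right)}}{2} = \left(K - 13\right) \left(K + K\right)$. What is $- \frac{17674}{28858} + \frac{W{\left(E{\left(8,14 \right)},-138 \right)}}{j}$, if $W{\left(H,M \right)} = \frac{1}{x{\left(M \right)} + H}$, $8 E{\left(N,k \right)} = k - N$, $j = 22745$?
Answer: $- \frac{67014799086499}{109421357570655} \approx -0.61245$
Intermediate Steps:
$x{\left(K \right)} = 4 K \left(-13 + K\right)$ ($x{\left(K \right)} = 2 \left(K - 13\right) \left(K + K\right) = 2 \left(-13 + K\right) 2 K = 2 \cdot 2 K \left(-13 + K\right) = 4 K \left(-13 + K\right)$)
$E{\left(N,k \right)} = - \frac{N}{8} + \frac{k}{8}$ ($E{\left(N,k \right)} = \frac{k - N}{8} = - \frac{N}{8} + \frac{k}{8}$)
$W{\left(H,M \right)} = \frac{1}{H + 4 M \left(-13 + M\right)}$ ($W{\left(H,M \right)} = \frac{1}{4 M \left(-13 + M\right) + H} = \frac{1}{H + 4 M \left(-13 + M\right)}$)
$- \frac{17674}{28858} + \frac{W{\left(E{\left(8,14 \right)},-138 \right)}}{j} = - \frac{17674}{28858} + \frac{1}{\left(\left(\left(- \frac{1}{8}\right) 8 + \frac{1}{8} \cdot 14\right) + 4 \left(-138\right) \left(-13 - 138\right)\right) 22745} = \left(-17674\right) \frac{1}{28858} + \frac{1}{\left(-1 + \frac{7}{4}\right) + 4 \left(-138\right) \left(-151\right)} \frac{1}{22745} = - \frac{8837}{14429} + \frac{1}{\frac{3}{4} + 83352} \cdot \frac{1}{22745} = - \frac{8837}{14429} + \frac{1}{\frac{333411}{4}} \cdot \frac{1}{22745} = - \frac{8837}{14429} + \frac{4}{333411} \cdot \frac{1}{22745} = - \frac{8837}{14429} + \frac{4}{7583433195} = - \frac{67014799086499}{109421357570655}$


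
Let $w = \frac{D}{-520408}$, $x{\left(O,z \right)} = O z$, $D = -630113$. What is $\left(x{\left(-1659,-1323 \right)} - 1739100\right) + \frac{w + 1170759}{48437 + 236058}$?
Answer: $\frac{13495403280913501}{29610694792} \approx 4.5576 \cdot 10^{5}$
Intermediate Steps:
$w = \frac{630113}{520408}$ ($w = - \frac{630113}{-520408} = \left(-630113\right) \left(- \frac{1}{520408}\right) = \frac{630113}{520408} \approx 1.2108$)
$\left(x{\left(-1659,-1323 \right)} - 1739100\right) + \frac{w + 1170759}{48437 + 236058} = \left(\left(-1659\right) \left(-1323\right) - 1739100\right) + \frac{\frac{630113}{520408} + 1170759}{48437 + 236058} = \left(2194857 - 1739100\right) + \frac{609272979785}{520408 \cdot 284495} = 455757 + \frac{609272979785}{520408} \cdot \frac{1}{284495} = 455757 + \frac{121854595957}{29610694792} = \frac{13495403280913501}{29610694792}$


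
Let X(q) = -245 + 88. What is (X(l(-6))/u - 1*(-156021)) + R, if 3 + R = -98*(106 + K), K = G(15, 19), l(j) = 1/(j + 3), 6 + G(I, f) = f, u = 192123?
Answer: 27734107631/192123 ≈ 1.4436e+5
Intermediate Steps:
G(I, f) = -6 + f
l(j) = 1/(3 + j)
K = 13 (K = -6 + 19 = 13)
X(q) = -157
R = -11665 (R = -3 - 98*(106 + 13) = -3 - 98*119 = -3 - 11662 = -11665)
(X(l(-6))/u - 1*(-156021)) + R = (-157/192123 - 1*(-156021)) - 11665 = (-157*1/192123 + 156021) - 11665 = (-157/192123 + 156021) - 11665 = 29975222426/192123 - 11665 = 27734107631/192123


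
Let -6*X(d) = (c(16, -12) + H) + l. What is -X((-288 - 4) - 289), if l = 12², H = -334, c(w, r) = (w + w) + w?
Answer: -71/3 ≈ -23.667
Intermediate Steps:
c(w, r) = 3*w (c(w, r) = 2*w + w = 3*w)
l = 144
X(d) = 71/3 (X(d) = -((3*16 - 334) + 144)/6 = -((48 - 334) + 144)/6 = -(-286 + 144)/6 = -⅙*(-142) = 71/3)
-X((-288 - 4) - 289) = -1*71/3 = -71/3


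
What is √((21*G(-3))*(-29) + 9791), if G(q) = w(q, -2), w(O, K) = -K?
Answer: √8573 ≈ 92.590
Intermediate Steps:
G(q) = 2 (G(q) = -1*(-2) = 2)
√((21*G(-3))*(-29) + 9791) = √((21*2)*(-29) + 9791) = √(42*(-29) + 9791) = √(-1218 + 9791) = √8573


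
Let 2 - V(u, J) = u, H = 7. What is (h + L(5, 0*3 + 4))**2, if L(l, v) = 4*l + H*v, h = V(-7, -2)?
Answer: 3249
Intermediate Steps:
V(u, J) = 2 - u
h = 9 (h = 2 - 1*(-7) = 2 + 7 = 9)
L(l, v) = 4*l + 7*v
(h + L(5, 0*3 + 4))**2 = (9 + (4*5 + 7*(0*3 + 4)))**2 = (9 + (20 + 7*(0 + 4)))**2 = (9 + (20 + 7*4))**2 = (9 + (20 + 28))**2 = (9 + 48)**2 = 57**2 = 3249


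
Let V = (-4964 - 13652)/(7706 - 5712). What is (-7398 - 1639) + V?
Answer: -9019197/997 ≈ -9046.3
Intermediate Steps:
V = -9308/997 (V = -18616/1994 = -18616*1/1994 = -9308/997 ≈ -9.3360)
(-7398 - 1639) + V = (-7398 - 1639) - 9308/997 = -9037 - 9308/997 = -9019197/997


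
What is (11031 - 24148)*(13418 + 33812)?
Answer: -619515910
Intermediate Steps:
(11031 - 24148)*(13418 + 33812) = -13117*47230 = -619515910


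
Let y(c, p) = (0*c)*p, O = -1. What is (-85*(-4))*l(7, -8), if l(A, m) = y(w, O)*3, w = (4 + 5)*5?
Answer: 0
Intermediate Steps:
w = 45 (w = 9*5 = 45)
y(c, p) = 0 (y(c, p) = 0*p = 0)
l(A, m) = 0 (l(A, m) = 0*3 = 0)
(-85*(-4))*l(7, -8) = -85*(-4)*0 = 340*0 = 0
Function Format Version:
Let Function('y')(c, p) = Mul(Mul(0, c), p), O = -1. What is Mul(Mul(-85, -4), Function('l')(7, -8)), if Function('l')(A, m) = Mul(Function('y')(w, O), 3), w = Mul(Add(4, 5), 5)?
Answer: 0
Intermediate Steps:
w = 45 (w = Mul(9, 5) = 45)
Function('y')(c, p) = 0 (Function('y')(c, p) = Mul(0, p) = 0)
Function('l')(A, m) = 0 (Function('l')(A, m) = Mul(0, 3) = 0)
Mul(Mul(-85, -4), Function('l')(7, -8)) = Mul(Mul(-85, -4), 0) = Mul(340, 0) = 0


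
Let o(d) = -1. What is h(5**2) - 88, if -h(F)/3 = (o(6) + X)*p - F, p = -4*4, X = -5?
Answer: -301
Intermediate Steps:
p = -16
h(F) = -288 + 3*F (h(F) = -3*((-1 - 5)*(-16) - F) = -3*(-6*(-16) - F) = -3*(96 - F) = -288 + 3*F)
h(5**2) - 88 = (-288 + 3*5**2) - 88 = (-288 + 3*25) - 88 = (-288 + 75) - 88 = -213 - 88 = -301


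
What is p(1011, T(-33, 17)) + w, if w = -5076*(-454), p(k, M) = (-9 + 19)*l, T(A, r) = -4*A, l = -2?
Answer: 2304484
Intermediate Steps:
p(k, M) = -20 (p(k, M) = (-9 + 19)*(-2) = 10*(-2) = -20)
w = 2304504
p(1011, T(-33, 17)) + w = -20 + 2304504 = 2304484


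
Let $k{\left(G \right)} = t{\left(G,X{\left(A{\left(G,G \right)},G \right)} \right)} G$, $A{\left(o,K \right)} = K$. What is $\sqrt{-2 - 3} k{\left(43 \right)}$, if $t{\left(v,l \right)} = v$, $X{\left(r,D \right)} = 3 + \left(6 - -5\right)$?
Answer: $1849 i \sqrt{5} \approx 4134.5 i$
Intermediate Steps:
$X{\left(r,D \right)} = 14$ ($X{\left(r,D \right)} = 3 + \left(6 + 5\right) = 3 + 11 = 14$)
$k{\left(G \right)} = G^{2}$ ($k{\left(G \right)} = G G = G^{2}$)
$\sqrt{-2 - 3} k{\left(43 \right)} = \sqrt{-2 - 3} \cdot 43^{2} = \sqrt{-5} \cdot 1849 = i \sqrt{5} \cdot 1849 = 1849 i \sqrt{5}$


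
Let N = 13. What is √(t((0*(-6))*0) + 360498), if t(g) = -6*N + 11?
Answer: √360431 ≈ 600.36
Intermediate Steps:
t(g) = -67 (t(g) = -6*13 + 11 = -78 + 11 = -67)
√(t((0*(-6))*0) + 360498) = √(-67 + 360498) = √360431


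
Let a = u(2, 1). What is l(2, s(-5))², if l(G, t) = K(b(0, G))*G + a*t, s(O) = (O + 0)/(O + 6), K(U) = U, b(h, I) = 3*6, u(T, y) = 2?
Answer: 676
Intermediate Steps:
b(h, I) = 18
a = 2
s(O) = O/(6 + O)
l(G, t) = 2*t + 18*G (l(G, t) = 18*G + 2*t = 2*t + 18*G)
l(2, s(-5))² = (2*(-5/(6 - 5)) + 18*2)² = (2*(-5/1) + 36)² = (2*(-5*1) + 36)² = (2*(-5) + 36)² = (-10 + 36)² = 26² = 676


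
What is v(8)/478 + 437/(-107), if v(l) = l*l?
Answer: -101019/25573 ≈ -3.9502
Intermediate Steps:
v(l) = l²
v(8)/478 + 437/(-107) = 8²/478 + 437/(-107) = 64*(1/478) + 437*(-1/107) = 32/239 - 437/107 = -101019/25573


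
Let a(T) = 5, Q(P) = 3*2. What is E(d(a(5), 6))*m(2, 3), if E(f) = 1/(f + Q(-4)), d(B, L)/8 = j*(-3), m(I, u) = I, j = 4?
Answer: -1/45 ≈ -0.022222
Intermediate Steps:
Q(P) = 6
d(B, L) = -96 (d(B, L) = 8*(4*(-3)) = 8*(-12) = -96)
E(f) = 1/(6 + f) (E(f) = 1/(f + 6) = 1/(6 + f))
E(d(a(5), 6))*m(2, 3) = 2/(6 - 96) = 2/(-90) = -1/90*2 = -1/45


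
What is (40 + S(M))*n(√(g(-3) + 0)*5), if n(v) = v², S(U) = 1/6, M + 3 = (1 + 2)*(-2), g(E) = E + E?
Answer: -6025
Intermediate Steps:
g(E) = 2*E
M = -9 (M = -3 + (1 + 2)*(-2) = -3 + 3*(-2) = -3 - 6 = -9)
S(U) = ⅙
(40 + S(M))*n(√(g(-3) + 0)*5) = (40 + ⅙)*(√(2*(-3) + 0)*5)² = 241*(√(-6 + 0)*5)²/6 = 241*(√(-6)*5)²/6 = 241*((I*√6)*5)²/6 = 241*(5*I*√6)²/6 = (241/6)*(-150) = -6025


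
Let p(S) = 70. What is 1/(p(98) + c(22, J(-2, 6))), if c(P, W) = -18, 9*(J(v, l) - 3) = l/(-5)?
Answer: 1/52 ≈ 0.019231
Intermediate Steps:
J(v, l) = 3 - l/45 (J(v, l) = 3 + (l/(-5))/9 = 3 + (l*(-1/5))/9 = 3 + (-l/5)/9 = 3 - l/45)
1/(p(98) + c(22, J(-2, 6))) = 1/(70 - 18) = 1/52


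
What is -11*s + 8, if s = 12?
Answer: -124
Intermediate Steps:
-11*s + 8 = -11*12 + 8 = -132 + 8 = -124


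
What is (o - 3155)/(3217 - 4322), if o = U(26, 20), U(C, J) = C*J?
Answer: 31/13 ≈ 2.3846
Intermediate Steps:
o = 520 (o = 26*20 = 520)
(o - 3155)/(3217 - 4322) = (520 - 3155)/(3217 - 4322) = -2635/(-1105) = -2635*(-1/1105) = 31/13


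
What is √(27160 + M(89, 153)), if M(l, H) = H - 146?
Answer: √27167 ≈ 164.82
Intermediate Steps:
M(l, H) = -146 + H
√(27160 + M(89, 153)) = √(27160 + (-146 + 153)) = √(27160 + 7) = √27167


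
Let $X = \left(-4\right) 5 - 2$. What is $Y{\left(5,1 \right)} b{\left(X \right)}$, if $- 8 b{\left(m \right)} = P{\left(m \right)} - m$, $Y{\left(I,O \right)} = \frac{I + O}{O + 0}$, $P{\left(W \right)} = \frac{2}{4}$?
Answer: $- \frac{135}{8} \approx -16.875$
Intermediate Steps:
$P{\left(W \right)} = \frac{1}{2}$ ($P{\left(W \right)} = 2 \cdot \frac{1}{4} = \frac{1}{2}$)
$Y{\left(I,O \right)} = \frac{I + O}{O}$
$X = -22$ ($X = -20 - 2 = -22$)
$b{\left(m \right)} = - \frac{1}{16} + \frac{m}{8}$ ($b{\left(m \right)} = - \frac{\frac{1}{2} - m}{8} = - \frac{1}{16} + \frac{m}{8}$)
$Y{\left(5,1 \right)} b{\left(X \right)} = \frac{5 + 1}{1} \left(- \frac{1}{16} + \frac{1}{8} \left(-22\right)\right) = 1 \cdot 6 \left(- \frac{1}{16} - \frac{11}{4}\right) = 6 \left(- \frac{45}{16}\right) = - \frac{135}{8}$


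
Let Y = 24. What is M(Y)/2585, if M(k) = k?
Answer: 24/2585 ≈ 0.0092843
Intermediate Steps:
M(Y)/2585 = 24/2585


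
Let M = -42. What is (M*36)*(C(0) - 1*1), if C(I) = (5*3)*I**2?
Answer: 1512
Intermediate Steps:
C(I) = 15*I**2
(M*36)*(C(0) - 1*1) = (-42*36)*(15*0**2 - 1*1) = -1512*(15*0 - 1) = -1512*(0 - 1) = -1512*(-1) = 1512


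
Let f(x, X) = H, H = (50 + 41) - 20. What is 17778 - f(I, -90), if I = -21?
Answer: 17707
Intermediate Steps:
H = 71 (H = 91 - 20 = 71)
f(x, X) = 71
17778 - f(I, -90) = 17778 - 1*71 = 17778 - 71 = 17707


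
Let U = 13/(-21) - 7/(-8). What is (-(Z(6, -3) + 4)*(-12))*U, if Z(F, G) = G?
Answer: 43/14 ≈ 3.0714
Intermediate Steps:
U = 43/168 (U = 13*(-1/21) - 7*(-⅛) = -13/21 + 7/8 = 43/168 ≈ 0.25595)
(-(Z(6, -3) + 4)*(-12))*U = (-(-3 + 4)*(-12))*(43/168) = (-1*1*(-12))*(43/168) = -1*(-12)*(43/168) = 12*(43/168) = 43/14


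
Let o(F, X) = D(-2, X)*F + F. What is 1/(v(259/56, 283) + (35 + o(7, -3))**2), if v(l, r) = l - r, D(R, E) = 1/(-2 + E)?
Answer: 200/273997 ≈ 0.00072994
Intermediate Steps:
o(F, X) = F + F/(-2 + X) (o(F, X) = F/(-2 + X) + F = F + F/(-2 + X))
1/(v(259/56, 283) + (35 + o(7, -3))**2) = 1/((259/56 - 1*283) + (35 + 7*(-1 - 3)/(-2 - 3))**2) = 1/((259*(1/56) - 283) + (35 + 7*(-4)/(-5))**2) = 1/((37/8 - 283) + (35 + 7*(-1/5)*(-4))**2) = 1/(-2227/8 + (35 + 28/5)**2) = 1/(-2227/8 + (203/5)**2) = 1/(-2227/8 + 41209/25) = 1/(273997/200) = 200/273997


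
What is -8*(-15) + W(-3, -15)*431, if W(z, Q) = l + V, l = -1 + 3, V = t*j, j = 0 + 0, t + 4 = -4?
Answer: 982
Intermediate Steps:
t = -8 (t = -4 - 4 = -8)
j = 0
V = 0 (V = -8*0 = 0)
l = 2
W(z, Q) = 2 (W(z, Q) = 2 + 0 = 2)
-8*(-15) + W(-3, -15)*431 = -8*(-15) + 2*431 = 120 + 862 = 982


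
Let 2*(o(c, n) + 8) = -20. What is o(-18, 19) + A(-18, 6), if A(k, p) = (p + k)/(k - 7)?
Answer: -438/25 ≈ -17.520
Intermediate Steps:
A(k, p) = (k + p)/(-7 + k)
o(c, n) = -18 (o(c, n) = -8 + (½)*(-20) = -8 - 10 = -18)
o(-18, 19) + A(-18, 6) = -18 + (-18 + 6)/(-7 - 18) = -18 - 12/(-25) = -18 - 1/25*(-12) = -18 + 12/25 = -438/25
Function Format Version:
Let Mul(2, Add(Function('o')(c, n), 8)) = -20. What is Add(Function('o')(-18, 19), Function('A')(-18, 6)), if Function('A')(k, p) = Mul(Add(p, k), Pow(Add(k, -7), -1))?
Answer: Rational(-438, 25) ≈ -17.520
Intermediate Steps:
Function('A')(k, p) = Mul(Pow(Add(-7, k), -1), Add(k, p)) (Function('A')(k, p) = Mul(Add(k, p), Pow(Add(-7, k), -1)) = Mul(Pow(Add(-7, k), -1), Add(k, p)))
Function('o')(c, n) = -18 (Function('o')(c, n) = Add(-8, Mul(Rational(1, 2), -20)) = Add(-8, -10) = -18)
Add(Function('o')(-18, 19), Function('A')(-18, 6)) = Add(-18, Mul(Pow(Add(-7, -18), -1), Add(-18, 6))) = Add(-18, Mul(Pow(-25, -1), -12)) = Add(-18, Mul(Rational(-1, 25), -12)) = Add(-18, Rational(12, 25)) = Rational(-438, 25)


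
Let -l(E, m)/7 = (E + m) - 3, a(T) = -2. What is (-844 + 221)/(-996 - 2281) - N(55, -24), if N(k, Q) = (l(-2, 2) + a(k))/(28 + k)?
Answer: -10554/271991 ≈ -0.038803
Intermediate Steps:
l(E, m) = 21 - 7*E - 7*m (l(E, m) = -7*((E + m) - 3) = -7*(-3 + E + m) = 21 - 7*E - 7*m)
N(k, Q) = 19/(28 + k) (N(k, Q) = ((21 - 7*(-2) - 7*2) - 2)/(28 + k) = ((21 + 14 - 14) - 2)/(28 + k) = (21 - 2)/(28 + k) = 19/(28 + k))
(-844 + 221)/(-996 - 2281) - N(55, -24) = (-844 + 221)/(-996 - 2281) - 19/(28 + 55) = -623/(-3277) - 19/83 = -623*(-1/3277) - 19/83 = 623/3277 - 1*19/83 = 623/3277 - 19/83 = -10554/271991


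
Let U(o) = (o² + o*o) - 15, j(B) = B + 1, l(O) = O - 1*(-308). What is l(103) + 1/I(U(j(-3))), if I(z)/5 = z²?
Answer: 100696/245 ≈ 411.00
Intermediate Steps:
l(O) = 308 + O (l(O) = O + 308 = 308 + O)
j(B) = 1 + B
U(o) = -15 + 2*o² (U(o) = (o² + o²) - 15 = 2*o² - 15 = -15 + 2*o²)
I(z) = 5*z²
l(103) + 1/I(U(j(-3))) = (308 + 103) + 1/(5*(-15 + 2*(1 - 3)²)²) = 411 + 1/(5*(-15 + 2*(-2)²)²) = 411 + 1/(5*(-15 + 2*4)²) = 411 + 1/(5*(-15 + 8)²) = 411 + 1/(5*(-7)²) = 411 + 1/(5*49) = 411 + 1/245 = 100696/245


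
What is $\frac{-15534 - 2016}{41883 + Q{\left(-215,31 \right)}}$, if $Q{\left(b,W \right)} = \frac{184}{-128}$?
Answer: $- \frac{56160}{134021} \approx -0.41904$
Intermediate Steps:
$Q{\left(b,W \right)} = - \frac{23}{16}$ ($Q{\left(b,W \right)} = 184 \left(- \frac{1}{128}\right) = - \frac{23}{16}$)
$\frac{-15534 - 2016}{41883 + Q{\left(-215,31 \right)}} = \frac{-15534 - 2016}{41883 - \frac{23}{16}} = - \frac{17550}{\frac{670105}{16}} = \left(-17550\right) \frac{16}{670105} = - \frac{56160}{134021}$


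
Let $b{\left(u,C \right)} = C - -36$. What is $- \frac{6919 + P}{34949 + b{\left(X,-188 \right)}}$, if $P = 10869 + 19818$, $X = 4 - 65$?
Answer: $- \frac{37606}{34797} \approx -1.0807$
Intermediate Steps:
$X = -61$
$b{\left(u,C \right)} = 36 + C$ ($b{\left(u,C \right)} = C + 36 = 36 + C$)
$P = 30687$
$- \frac{6919 + P}{34949 + b{\left(X,-188 \right)}} = - \frac{6919 + 30687}{34949 + \left(36 - 188\right)} = - \frac{37606}{34949 - 152} = - \frac{37606}{34797}$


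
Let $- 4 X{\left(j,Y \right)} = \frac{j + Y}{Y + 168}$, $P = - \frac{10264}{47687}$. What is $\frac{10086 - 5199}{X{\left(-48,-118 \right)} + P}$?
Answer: $\frac{7768212300}{977207} \approx 7949.4$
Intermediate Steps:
$P = - \frac{10264}{47687}$ ($P = \left(-10264\right) \frac{1}{47687} = - \frac{10264}{47687} \approx -0.21524$)
$X{\left(j,Y \right)} = - \frac{Y + j}{4 \left(168 + Y\right)}$ ($X{\left(j,Y \right)} = - \frac{\left(j + Y\right) \frac{1}{Y + 168}}{4} = - \frac{\left(Y + j\right) \frac{1}{168 + Y}}{4} = - \frac{\frac{1}{168 + Y} \left(Y + j\right)}{4} = - \frac{Y + j}{4 \left(168 + Y\right)}$)
$\frac{10086 - 5199}{X{\left(-48,-118 \right)} + P} = \frac{10086 - 5199}{\frac{\left(-1\right) \left(-118\right) - -48}{4 \left(168 - 118\right)} - \frac{10264}{47687}} = \frac{4887}{\frac{118 + 48}{4 \cdot 50} - \frac{10264}{47687}} = \frac{4887}{\frac{1}{4} \cdot \frac{1}{50} \cdot 166 - \frac{10264}{47687}} = \frac{4887}{\frac{83}{100} - \frac{10264}{47687}} = \frac{4887}{\frac{2931621}{4768700}} = 4887 \cdot \frac{4768700}{2931621} = \frac{7768212300}{977207}$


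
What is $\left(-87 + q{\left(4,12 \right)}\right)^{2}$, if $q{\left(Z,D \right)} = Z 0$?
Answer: $7569$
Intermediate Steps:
$q{\left(Z,D \right)} = 0$
$\left(-87 + q{\left(4,12 \right)}\right)^{2} = \left(-87 + 0\right)^{2} = \left(-87\right)^{2} = 7569$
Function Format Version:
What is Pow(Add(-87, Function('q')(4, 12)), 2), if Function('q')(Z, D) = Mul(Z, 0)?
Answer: 7569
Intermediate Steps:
Function('q')(Z, D) = 0
Pow(Add(-87, Function('q')(4, 12)), 2) = Pow(Add(-87, 0), 2) = Pow(-87, 2) = 7569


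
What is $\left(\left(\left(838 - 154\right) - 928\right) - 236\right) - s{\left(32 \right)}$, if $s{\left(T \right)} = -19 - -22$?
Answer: $-483$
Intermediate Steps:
$s{\left(T \right)} = 3$ ($s{\left(T \right)} = -19 + 22 = 3$)
$\left(\left(\left(838 - 154\right) - 928\right) - 236\right) - s{\left(32 \right)} = \left(\left(\left(838 - 154\right) - 928\right) - 236\right) - 3 = \left(\left(684 - 928\right) - 236\right) - 3 = \left(-244 - 236\right) - 3 = -480 - 3 = -483$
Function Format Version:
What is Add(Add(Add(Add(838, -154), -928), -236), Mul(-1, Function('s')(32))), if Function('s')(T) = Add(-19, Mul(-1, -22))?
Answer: -483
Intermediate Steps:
Function('s')(T) = 3 (Function('s')(T) = Add(-19, 22) = 3)
Add(Add(Add(Add(838, -154), -928), -236), Mul(-1, Function('s')(32))) = Add(Add(Add(Add(838, -154), -928), -236), Mul(-1, 3)) = Add(Add(Add(684, -928), -236), -3) = Add(Add(-244, -236), -3) = Add(-480, -3) = -483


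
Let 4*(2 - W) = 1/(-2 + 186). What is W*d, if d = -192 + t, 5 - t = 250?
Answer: -27949/32 ≈ -873.41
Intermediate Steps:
t = -245 (t = 5 - 1*250 = 5 - 250 = -245)
d = -437 (d = -192 - 245 = -437)
W = 1471/736 (W = 2 - 1/(4*(-2 + 186)) = 2 - ¼/184 = 2 - ¼*1/184 = 2 - 1/736 = 1471/736 ≈ 1.9986)
W*d = (1471/736)*(-437) = -27949/32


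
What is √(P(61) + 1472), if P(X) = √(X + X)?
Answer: √(1472 + √122) ≈ 38.510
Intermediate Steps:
P(X) = √2*√X (P(X) = √(2*X) = √2*√X)
√(P(61) + 1472) = √(√2*√61 + 1472) = √(√122 + 1472) = √(1472 + √122)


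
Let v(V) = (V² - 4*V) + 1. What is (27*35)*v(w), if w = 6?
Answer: 12285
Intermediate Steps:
v(V) = 1 + V² - 4*V
(27*35)*v(w) = (27*35)*(1 + 6² - 4*6) = 945*(1 + 36 - 24) = 945*13 = 12285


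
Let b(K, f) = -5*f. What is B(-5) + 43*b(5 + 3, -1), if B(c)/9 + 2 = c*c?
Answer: 422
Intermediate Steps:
B(c) = -18 + 9*c² (B(c) = -18 + 9*(c*c) = -18 + 9*c²)
B(-5) + 43*b(5 + 3, -1) = (-18 + 9*(-5)²) + 43*(-5*(-1)) = (-18 + 9*25) + 43*5 = (-18 + 225) + 215 = 207 + 215 = 422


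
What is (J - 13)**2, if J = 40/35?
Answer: 6889/49 ≈ 140.59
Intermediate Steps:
J = 8/7 (J = 40*(1/35) = 8/7 ≈ 1.1429)
(J - 13)**2 = (8/7 - 13)**2 = (-83/7)**2 = 6889/49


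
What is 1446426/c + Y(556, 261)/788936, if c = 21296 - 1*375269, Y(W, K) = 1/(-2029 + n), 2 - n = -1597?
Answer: -163563047910151/40027559457680 ≈ -4.0863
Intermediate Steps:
n = 1599 (n = 2 - 1*(-1597) = 2 + 1597 = 1599)
Y(W, K) = -1/430 (Y(W, K) = 1/(-2029 + 1599) = 1/(-430) = -1/430)
c = -353973 (c = 21296 - 375269 = -353973)
1446426/c + Y(556, 261)/788936 = 1446426/(-353973) - 1/430/788936 = 1446426*(-1/353973) - 1/430*1/788936 = -482142/117991 - 1/339242480 = -163563047910151/40027559457680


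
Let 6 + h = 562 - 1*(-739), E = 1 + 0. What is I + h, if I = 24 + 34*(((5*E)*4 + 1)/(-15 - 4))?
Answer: 24347/19 ≈ 1281.4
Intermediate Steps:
E = 1
h = 1295 (h = -6 + (562 - 1*(-739)) = -6 + (562 + 739) = -6 + 1301 = 1295)
I = -258/19 (I = 24 + 34*(((5*1)*4 + 1)/(-15 - 4)) = 24 + 34*((5*4 + 1)/(-19)) = 24 + 34*((20 + 1)*(-1/19)) = 24 + 34*(21*(-1/19)) = 24 + 34*(-21/19) = 24 - 714/19 = -258/19 ≈ -13.579)
I + h = -258/19 + 1295 = 24347/19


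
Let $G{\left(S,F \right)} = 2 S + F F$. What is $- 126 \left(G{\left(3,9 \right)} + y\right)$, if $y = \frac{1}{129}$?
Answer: $- \frac{471408}{43} \approx -10963.0$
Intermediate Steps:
$G{\left(S,F \right)} = F^{2} + 2 S$ ($G{\left(S,F \right)} = 2 S + F^{2} = F^{2} + 2 S$)
$y = \frac{1}{129} \approx 0.0077519$
$- 126 \left(G{\left(3,9 \right)} + y\right) = - 126 \left(\left(9^{2} + 2 \cdot 3\right) + \frac{1}{129}\right) = - 126 \left(\left(81 + 6\right) + \frac{1}{129}\right) = - 126 \left(87 + \frac{1}{129}\right) = \left(-126\right) \frac{11224}{129} = - \frac{471408}{43}$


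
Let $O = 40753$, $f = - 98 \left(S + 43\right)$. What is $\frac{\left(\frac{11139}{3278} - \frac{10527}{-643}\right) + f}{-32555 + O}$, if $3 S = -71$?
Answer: $- \frac{11855464087}{51838101876} \approx -0.2287$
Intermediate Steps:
$S = - \frac{71}{3}$ ($S = \frac{1}{3} \left(-71\right) = - \frac{71}{3} \approx -23.667$)
$f = - \frac{5684}{3}$ ($f = - 98 \left(- \frac{71}{3} + 43\right) = \left(-98\right) \frac{58}{3} = - \frac{5684}{3} \approx -1894.7$)
$\frac{\left(\frac{11139}{3278} - \frac{10527}{-643}\right) + f}{-32555 + O} = \frac{\left(\frac{11139}{3278} - \frac{10527}{-643}\right) - \frac{5684}{3}}{-32555 + 40753} = \frac{\left(11139 \cdot \frac{1}{3278} - - \frac{10527}{643}\right) - \frac{5684}{3}}{8198} = \left(\left(\frac{11139}{3278} + \frac{10527}{643}\right) - \frac{5684}{3}\right) \frac{1}{8198} = \left(\frac{41669883}{2107754} - \frac{5684}{3}\right) \frac{1}{8198} = \left(- \frac{11855464087}{6323262}\right) \frac{1}{8198} = - \frac{11855464087}{51838101876}$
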